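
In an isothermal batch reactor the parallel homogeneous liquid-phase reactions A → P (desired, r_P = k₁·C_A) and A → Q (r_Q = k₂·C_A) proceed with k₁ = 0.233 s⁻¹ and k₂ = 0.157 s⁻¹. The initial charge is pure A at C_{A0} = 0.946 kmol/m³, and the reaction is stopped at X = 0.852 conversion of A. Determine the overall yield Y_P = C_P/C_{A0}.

0.509

C_A = C_{A0}(1−X) = 0.1400 kmol/m³.
Both paths are first order in A, so the instantaneous fraction to P is constant: dC_P/d(−C_A) = k₁/(k₁+k₂) = 0.5974.
C_P = 0.5974·(C_{A0}−C_A) = 0.5974×0.8060 = 0.482 kmol/m³.
Y_P = C_P/C_{A0} = 0.4815/0.946 = 0.509.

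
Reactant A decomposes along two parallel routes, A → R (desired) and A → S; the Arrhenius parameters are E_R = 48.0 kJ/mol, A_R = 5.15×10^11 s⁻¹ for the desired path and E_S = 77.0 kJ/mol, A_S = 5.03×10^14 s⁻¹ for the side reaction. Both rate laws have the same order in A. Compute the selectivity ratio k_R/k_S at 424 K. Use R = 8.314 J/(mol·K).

3.83

k_R/k_S = (A_R/A_S)·exp[−(E_R−E_S)/(RT)] = (A_R/A_S)·exp[(E_S−E_R)/(RT)].
(E_S−E_R)/(RT) = (77.0−48.0)×10³/(8.314×424) = 29000/3525 = 8.227.
k_R/k_S = (5.15×10^11/5.03×10^14)·exp(8.227) = 0.001024 × 3739 = 3.83.
Since E_R < E_S, lowering the temperature improves selectivity toward R.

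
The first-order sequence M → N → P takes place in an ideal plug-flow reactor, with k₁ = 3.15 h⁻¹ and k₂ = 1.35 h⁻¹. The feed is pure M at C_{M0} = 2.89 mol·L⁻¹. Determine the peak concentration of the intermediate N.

At the optimum, C_{N,max}/C_{M0} = (k₁/k₂)^[k₂/(k₂−k₁)].
= (3.15/1.35)^(1.35/(1.35−3.15)) = (2.333)^(-0.7500) = 0.5297.
C_{N,max} = 0.5297×2.89 = 1.53 mol·L⁻¹.

1.53 mol·L⁻¹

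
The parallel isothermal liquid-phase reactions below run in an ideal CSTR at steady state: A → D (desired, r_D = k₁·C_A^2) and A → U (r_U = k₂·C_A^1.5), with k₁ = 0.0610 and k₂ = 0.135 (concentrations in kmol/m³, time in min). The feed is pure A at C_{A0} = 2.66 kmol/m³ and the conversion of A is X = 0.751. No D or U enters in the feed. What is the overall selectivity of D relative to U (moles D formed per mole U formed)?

0.368

Exit C_A = C_{A0}(1−X) = 2.66×0.249 = 0.6623 kmol/m³.
In a CSTR the entire volume is at exit conditions, so r_D = 0.0610×0.6623^2 = 0.02676 and r_U = 0.135×0.6623^1.5 = 0.07277.
Overall selectivity = C_D/C_U = r_Dτ/(r_Uτ) = r_D/r_U = 0.368.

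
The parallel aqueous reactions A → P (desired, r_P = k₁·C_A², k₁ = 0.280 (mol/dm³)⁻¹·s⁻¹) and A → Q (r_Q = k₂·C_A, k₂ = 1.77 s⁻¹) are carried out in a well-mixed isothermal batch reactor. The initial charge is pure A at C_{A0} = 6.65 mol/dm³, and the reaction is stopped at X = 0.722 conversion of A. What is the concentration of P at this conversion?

1.88 mol/dm³

C_A = C_{A0}(1−X) = 1.849 mol/dm³.
Along a PFR/batch, dC_Q/dC_A = −r_Q/(r_P+r_Q) = −k₂/(k₂+k₁·C_A).
Integrating from C_{A0} to C_A: C_Q = (1.77/0.280)·ln[(1.77+0.280·6.65)/(1.77+0.280·1.85)] = 6.321·ln(3.632/2.288) = 2.922 mol/dm³.
Then C_P = (C_{A0}−C_A) − C_Q = 4.801 − 2.922 = 1.879 mol/dm³.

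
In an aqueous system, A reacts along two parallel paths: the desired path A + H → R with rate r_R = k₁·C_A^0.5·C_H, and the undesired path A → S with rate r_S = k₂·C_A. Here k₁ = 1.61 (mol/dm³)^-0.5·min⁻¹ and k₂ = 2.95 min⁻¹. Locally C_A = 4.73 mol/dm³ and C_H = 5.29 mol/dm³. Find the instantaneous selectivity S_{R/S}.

1.33

S_{R/S} = r_R/r_S = (k₁·C_A^0.5·C_H)/(k₂·C_A) = (k₁/k₂)·C_A^-0.5·C_H.
= (1.61×4.730^0.5×5.290) / (2.95×4.730) = 18.52/13.95 = 1.33.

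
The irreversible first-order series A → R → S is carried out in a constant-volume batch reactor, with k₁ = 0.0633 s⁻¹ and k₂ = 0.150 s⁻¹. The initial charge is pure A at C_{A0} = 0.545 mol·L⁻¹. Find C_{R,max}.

At the optimum, C_{R,max}/C_{A0} = (k₁/k₂)^[k₂/(k₂−k₁)].
= (0.0633/0.150)^(0.150/(0.150−0.0633)) = (0.4220)^(1.730) = 0.2248.
C_{R,max} = 0.2248×0.545 = 0.123 mol·L⁻¹.

0.123 mol·L⁻¹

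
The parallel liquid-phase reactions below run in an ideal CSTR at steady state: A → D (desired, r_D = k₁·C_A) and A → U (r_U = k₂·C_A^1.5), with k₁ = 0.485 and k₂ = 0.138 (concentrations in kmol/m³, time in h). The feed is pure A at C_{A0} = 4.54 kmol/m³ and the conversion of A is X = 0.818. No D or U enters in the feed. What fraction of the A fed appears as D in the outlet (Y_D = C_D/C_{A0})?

0.650

Exit C_A = C_{A0}(1−X) = 4.54×0.182 = 0.8263 kmol/m³.
In a CSTR the entire volume is at exit conditions, so r_D = 0.485×0.8263 = 0.4007 and r_U = 0.138×0.8263^1.5 = 0.1037.
Fraction of consumed A going to D: r_D/(r_D+r_U) = 0.7945.
C_D = 0.7945·C_{A0}·X = 0.7945×4.54×0.818 = 2.95 kmol/m³; Y_D = C_D/C_{A0} = 0.650.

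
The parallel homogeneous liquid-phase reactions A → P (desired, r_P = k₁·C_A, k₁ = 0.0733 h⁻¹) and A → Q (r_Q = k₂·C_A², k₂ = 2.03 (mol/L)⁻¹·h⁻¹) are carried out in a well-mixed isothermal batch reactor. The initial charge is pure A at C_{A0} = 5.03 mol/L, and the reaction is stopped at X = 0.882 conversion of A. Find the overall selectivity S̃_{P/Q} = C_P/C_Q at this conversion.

C_A = C_{A0}(1−X) = 0.5935 mol/L.
Along a PFR/batch, dC_P/dC_A = −r_P/(r_P+r_Q) = −k₁/(k₁+k₂·C_A).
Integrating from C_{A0} to C_A: C_P = (0.0733/2.03)·ln[(0.0733+2.03·5.03)/(0.0733+2.03·0.594)] = 0.03611·ln(10.28/1.278) = 0.07529 mol/L.
C_Q = (C_{A0}−C_A)−C_P = 4.361 mol/L; S̃_{P/Q} = 0.07529/4.361 = 0.0173.

0.0173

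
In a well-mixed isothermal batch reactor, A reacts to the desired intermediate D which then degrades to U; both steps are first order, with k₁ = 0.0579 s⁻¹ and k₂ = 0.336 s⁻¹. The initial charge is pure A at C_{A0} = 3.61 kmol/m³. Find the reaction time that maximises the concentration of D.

6.32 s

The intermediate peaks when r₁ = r₂, i.e. k₁e^(−k₁t) = k₂e^(−k₂t), giving t_opt = ln(k₂/k₁)/(k₂−k₁).
= ln(0.336/0.0579)/(0.336−0.0579) = ln(5.803)/0.2781 = 1.758/0.2781 = 6.32 s.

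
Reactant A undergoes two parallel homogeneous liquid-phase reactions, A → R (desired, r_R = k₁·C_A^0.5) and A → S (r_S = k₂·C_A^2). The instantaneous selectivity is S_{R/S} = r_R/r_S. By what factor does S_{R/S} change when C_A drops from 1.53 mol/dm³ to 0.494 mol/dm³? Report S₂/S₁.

5.45

S_{R/S} = (k₁/k₂)·C_A^-1.5, so S₂/S₁ = (C_{A,2}/C_{A,1})^-1.5.
= (0.494/1.53)^(-1.5) = (0.3229)^(-1.5) = 5.45.
Selectivity toward R rises as C_A falls — low-concentration operation is favoured.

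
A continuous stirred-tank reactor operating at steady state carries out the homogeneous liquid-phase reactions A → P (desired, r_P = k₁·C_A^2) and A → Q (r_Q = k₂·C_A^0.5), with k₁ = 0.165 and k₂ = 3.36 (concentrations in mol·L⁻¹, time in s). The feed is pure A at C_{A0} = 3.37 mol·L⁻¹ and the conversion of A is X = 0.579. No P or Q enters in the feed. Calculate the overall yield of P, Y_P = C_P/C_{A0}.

0.0444

Exit C_A = C_{A0}(1−X) = 3.37×0.421 = 1.419 mol·L⁻¹.
A CSTR operates uniformly at the exit composition, giving r_P = 0.3321 and r_Q = 4.002 (each k·C_A^n at C_A = 1.419).
Fraction of consumed A going to P: r_P/(r_P+r_Q) = 0.07663.
C_P = 0.07663·C_{A0}·X = 0.07663×3.37×0.579 = 0.150 mol·L⁻¹; Y_P = C_P/C_{A0} = 0.0444.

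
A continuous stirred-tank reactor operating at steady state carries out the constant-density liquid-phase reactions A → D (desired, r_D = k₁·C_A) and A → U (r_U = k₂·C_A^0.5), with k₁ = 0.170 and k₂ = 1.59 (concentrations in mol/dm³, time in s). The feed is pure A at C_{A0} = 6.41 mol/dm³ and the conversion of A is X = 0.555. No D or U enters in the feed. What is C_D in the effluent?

0.544 mol/dm³

Exit C_A = C_{A0}(1−X) = 6.41×0.445 = 2.852 mol/dm³.
A CSTR operates uniformly at the exit composition, giving r_D = 0.4849 and r_U = 2.685 (each k·C_A^n at C_A = 2.852).
Fraction of consumed A going to D: r_D/(r_D+r_U) = 0.1530.
C_D = 0.1530·C_{A0}·X = 0.1530×6.41×0.555 = 0.544 mol/dm³.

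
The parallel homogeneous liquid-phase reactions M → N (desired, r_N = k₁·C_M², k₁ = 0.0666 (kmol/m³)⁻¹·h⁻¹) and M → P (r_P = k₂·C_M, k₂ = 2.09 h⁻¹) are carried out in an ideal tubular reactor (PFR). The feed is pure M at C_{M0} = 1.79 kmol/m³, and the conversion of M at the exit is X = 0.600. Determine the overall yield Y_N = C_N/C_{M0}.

0.0230

C_M = C_{M0}(1−X) = 0.7160 kmol/m³.
Along a PFR/batch, dC_P/dC_M = −r_P/(r_N+r_P) = −k₂/(k₂+k₁·C_M).
Integrating from C_{M0} to C_M: C_P = (2.09/0.0666)·ln[(2.09+0.0666·1.79)/(2.09+0.0666·0.716)] = 31.38·ln(2.209/2.138) = 1.033 kmol/m³.
Then C_N = (C_{M0}−C_M) − C_P = 1.074 − 1.033 = 0.04114 kmol/m³.
Y_N = C_N/C_{M0} = 0.04114/1.79 = 0.0230.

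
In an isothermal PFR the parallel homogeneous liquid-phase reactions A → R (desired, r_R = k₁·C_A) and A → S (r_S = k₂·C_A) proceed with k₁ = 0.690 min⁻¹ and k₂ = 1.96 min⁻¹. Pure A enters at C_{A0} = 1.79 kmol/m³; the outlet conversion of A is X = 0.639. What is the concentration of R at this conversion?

C_A = C_{A0}(1−X) = 0.6462 kmol/m³.
Both paths are first order in A, so the instantaneous fraction to R is constant: dC_R/d(−C_A) = k₁/(k₁+k₂) = 0.2604.
C_R = 0.2604·(C_{A0}−C_A) = 0.2604×1.144 = 0.298 kmol/m³.

0.298 kmol/m³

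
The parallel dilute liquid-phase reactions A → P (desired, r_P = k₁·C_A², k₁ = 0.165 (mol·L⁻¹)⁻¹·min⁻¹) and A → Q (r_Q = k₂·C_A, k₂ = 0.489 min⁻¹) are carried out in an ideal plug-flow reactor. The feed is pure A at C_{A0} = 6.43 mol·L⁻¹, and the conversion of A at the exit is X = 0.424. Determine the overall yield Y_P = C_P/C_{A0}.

0.266

C_A = C_{A0}(1−X) = 3.704 mol·L⁻¹.
Along a PFR/batch, dC_Q/dC_A = −r_Q/(r_P+r_Q) = −k₂/(k₂+k₁·C_A).
Integrating from C_{A0} to C_A: C_Q = (0.489/0.165)·ln[(0.489+0.165·6.43)/(0.489+0.165·3.70)] = 2.964·ln(1.550/1.100) = 1.016 mol·L⁻¹.
Then C_P = (C_{A0}−C_A) − C_Q = 2.726 − 1.016 = 1.710 mol·L⁻¹.
Y_P = C_P/C_{A0} = 1.710/6.43 = 0.266.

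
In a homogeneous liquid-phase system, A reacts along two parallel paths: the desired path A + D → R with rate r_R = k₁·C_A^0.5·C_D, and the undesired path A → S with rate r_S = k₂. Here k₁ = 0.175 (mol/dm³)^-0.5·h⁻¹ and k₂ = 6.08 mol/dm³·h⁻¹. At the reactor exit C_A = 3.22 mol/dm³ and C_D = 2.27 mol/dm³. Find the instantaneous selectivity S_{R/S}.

0.117

S_{R/S} = r_R/r_S = (k₁·C_A^0.5·C_D)/(k₂) = (k₁/k₂)·C_A^0.5·C_D.
= (0.175×3.220^0.5×2.270) / (6.08) = 0.7128/6.080 = 0.117.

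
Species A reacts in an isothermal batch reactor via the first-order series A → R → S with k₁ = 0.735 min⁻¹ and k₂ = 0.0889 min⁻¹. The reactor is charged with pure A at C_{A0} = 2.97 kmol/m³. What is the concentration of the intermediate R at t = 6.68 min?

The intermediate concentration in a first-order A→B→C sequence is C_R = k₁C_{A0}(e^(−k₁t) − e^(−k₂t))/(k₂−k₁).
e^(−k₁t) = e^(−0.735×6.68) = e^(−4.910) = 0.007374; e^(−k₂t) = e^(−0.5939) = 0.5522.
C_R = 0.735×2.97/(0.0889−0.735) × (0.007374−0.5522) = (-3.379)×(-0.5448) = 1.841 kmol/m³.

1.84 kmol/m³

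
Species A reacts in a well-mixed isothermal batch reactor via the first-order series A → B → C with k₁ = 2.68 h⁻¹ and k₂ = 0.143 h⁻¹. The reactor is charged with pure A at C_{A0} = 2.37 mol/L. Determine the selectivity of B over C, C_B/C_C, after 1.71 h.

4.71

The intermediate concentration in a first-order A→B→C sequence is C_B = k₁C_{A0}(e^(−k₁t) − e^(−k₂t))/(k₂−k₁).
e^(−k₁t) = e^(−2.68×1.71) = e^(−4.583) = 0.01023; e^(−k₂t) = e^(−0.2445) = 0.7831.
C_B = 2.68×2.37/(0.143−2.68) × (0.01023−0.7831) = (-2.504)×(-0.7728) = 1.935 mol/L.
C_A = C_{A0}e^(−k₁t) = 0.02424 mol/L, so C_C = C_{A0}−C_A−C_B = 0.4109 mol/L; C_B/C_C = 4.71.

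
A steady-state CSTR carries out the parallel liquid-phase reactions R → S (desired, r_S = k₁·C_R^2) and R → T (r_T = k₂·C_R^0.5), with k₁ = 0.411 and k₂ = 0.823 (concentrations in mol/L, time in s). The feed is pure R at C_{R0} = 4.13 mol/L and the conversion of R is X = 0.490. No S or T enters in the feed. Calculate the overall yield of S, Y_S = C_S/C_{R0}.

0.296

Exit C_R = C_{R0}(1−X) = 4.13×0.510 = 2.106 mol/L.
Rates in a CSTR are evaluated at the outlet concentration: r_S = 0.411×2.106^2 = 1.823, r_T = 0.823×2.106^0.5 = 1.194.
Fraction of consumed R going to S: r_S/(r_S+r_T) = 0.6042.
C_S = 0.6042·C_{R0}·X = 0.6042×4.13×0.490 = 1.22 mol/L; Y_S = C_S/C_{R0} = 0.296.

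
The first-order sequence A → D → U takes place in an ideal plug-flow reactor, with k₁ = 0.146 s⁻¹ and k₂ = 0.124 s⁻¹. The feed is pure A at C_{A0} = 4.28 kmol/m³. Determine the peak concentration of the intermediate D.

For a first-order series the maximum intermediate yield is C_{D,max}/C_{A0} = (k₁/k₂)^[k₂/(k₂−k₁)].
= (0.146/0.124)^(0.124/(0.124−0.146)) = (1.177)^(-5.636) = 0.3983.
C_{D,max} = 0.3983×4.28 = 1.70 kmol/m³.

1.70 kmol/m³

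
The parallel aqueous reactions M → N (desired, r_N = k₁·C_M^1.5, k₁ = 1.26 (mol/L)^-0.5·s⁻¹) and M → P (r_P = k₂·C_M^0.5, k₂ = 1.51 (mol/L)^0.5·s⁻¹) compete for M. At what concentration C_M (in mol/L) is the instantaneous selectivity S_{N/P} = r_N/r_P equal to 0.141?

0.169 mol/L

S_{N/P} = (k₁/k₂)·C_M ⇒ C_M = S·k₂/k₁.
= 0.141×1.51/1.26 = 0.169 mol/L.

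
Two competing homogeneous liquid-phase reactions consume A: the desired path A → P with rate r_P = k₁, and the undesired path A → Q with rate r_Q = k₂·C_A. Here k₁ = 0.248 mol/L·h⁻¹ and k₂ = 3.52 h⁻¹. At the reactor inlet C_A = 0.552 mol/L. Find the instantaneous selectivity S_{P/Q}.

0.128

S_{P/Q} = r_P/r_Q = (k₁)/(k₂·C_A) = (k₁/k₂)·C_A⁻¹.
= (0.248) / (3.52×0.5520) = 0.2480/1.943 = 0.128.
The undesired path is higher order in A, so low C_A (CSTR or dilute feed) favours P.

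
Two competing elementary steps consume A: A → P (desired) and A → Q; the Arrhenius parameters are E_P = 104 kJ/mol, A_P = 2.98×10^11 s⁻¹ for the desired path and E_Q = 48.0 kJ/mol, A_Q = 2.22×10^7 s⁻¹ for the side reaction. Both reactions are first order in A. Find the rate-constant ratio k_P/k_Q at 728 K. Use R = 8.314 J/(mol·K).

1.29

k_P/k_Q = (A_P/A_Q)·exp[−(E_P−E_Q)/(RT)] = (A_P/A_Q)·exp[(E_Q−E_P)/(RT)].
(E_Q−E_P)/(RT) = (48.0−104)×10³/(8.314×728) = -56000/6053 = -9.252.
k_P/k_Q = (2.98×10^11/2.22×10^7)·exp(-9.252) = 13423 × 9.590×10^-5 = 1.29.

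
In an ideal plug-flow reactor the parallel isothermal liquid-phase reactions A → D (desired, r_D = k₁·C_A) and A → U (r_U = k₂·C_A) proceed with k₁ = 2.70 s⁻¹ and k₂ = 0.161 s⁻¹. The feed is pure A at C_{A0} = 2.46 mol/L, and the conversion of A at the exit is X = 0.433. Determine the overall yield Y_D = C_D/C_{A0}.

0.409

C_A = C_{A0}(1−X) = 1.395 mol/L.
Both paths are first order in A, so the instantaneous fraction to D is constant: dC_D/d(−C_A) = k₁/(k₁+k₂) = 0.9437.
C_D = 0.9437·(C_{A0}−C_A) = 0.9437×1.065 = 1.01 mol/L.
Y_D = C_D/C_{A0} = 1.005/2.46 = 0.409.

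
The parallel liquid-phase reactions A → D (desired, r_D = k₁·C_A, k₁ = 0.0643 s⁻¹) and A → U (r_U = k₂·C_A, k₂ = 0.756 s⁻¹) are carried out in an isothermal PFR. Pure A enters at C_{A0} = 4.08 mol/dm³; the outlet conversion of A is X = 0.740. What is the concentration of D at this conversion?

C_A = C_{A0}(1−X) = 1.061 mol/dm³.
Both paths are first order in A, so the instantaneous fraction to D is constant: dC_D/d(−C_A) = k₁/(k₁+k₂) = 0.07839.
C_D = 0.07839·(C_{A0}−C_A) = 0.07839×3.019 = 0.237 mol/dm³.

0.237 mol/dm³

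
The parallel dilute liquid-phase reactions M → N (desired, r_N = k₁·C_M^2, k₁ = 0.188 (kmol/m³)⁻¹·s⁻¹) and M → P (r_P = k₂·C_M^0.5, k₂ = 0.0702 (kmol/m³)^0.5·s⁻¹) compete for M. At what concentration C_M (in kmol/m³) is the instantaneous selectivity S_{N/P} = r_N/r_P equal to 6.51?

S_{N/P} = (k₁/k₂)·C_M^1.5 ⇒ C_M = (S·k₂/k₁)^(1/1.5).
= (6.51×0.0702/0.188)^(0.6667) = (2.431)^(0.6667) = 1.81 kmol/m³.

1.81 kmol/m³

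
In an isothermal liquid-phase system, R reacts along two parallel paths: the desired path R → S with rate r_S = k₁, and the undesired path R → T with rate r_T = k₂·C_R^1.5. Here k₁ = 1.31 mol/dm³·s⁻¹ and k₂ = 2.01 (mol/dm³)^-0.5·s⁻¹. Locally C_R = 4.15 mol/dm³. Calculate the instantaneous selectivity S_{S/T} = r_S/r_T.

S_{S/T} = r_S/r_T = (k₁)/(k₂·C_R^1.5) = (k₁/k₂)·C_R^-1.5.
= (1.31) / (2.01×4.150^1.5) = 1.310/16.99 = 0.0771.
The undesired path is higher order in R, so low C_R (CSTR or dilute feed) favours S.

0.0771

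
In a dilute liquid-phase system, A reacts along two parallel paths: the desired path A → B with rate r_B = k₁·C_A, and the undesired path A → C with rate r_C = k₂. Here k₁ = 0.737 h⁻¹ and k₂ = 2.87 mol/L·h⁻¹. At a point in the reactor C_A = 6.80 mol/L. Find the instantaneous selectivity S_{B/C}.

1.75

S_{B/C} = r_B/r_C = (k₁·C_A)/(k₂) = (k₁/k₂)·C_A.
= (0.737×6.800) / (2.87) = 5.012/2.870 = 1.75.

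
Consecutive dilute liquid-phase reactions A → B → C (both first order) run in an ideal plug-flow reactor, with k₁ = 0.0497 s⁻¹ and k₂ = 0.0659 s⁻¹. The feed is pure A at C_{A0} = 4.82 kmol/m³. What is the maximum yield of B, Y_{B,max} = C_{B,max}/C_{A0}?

0.317

Evaluating C_B at τ_opt = ln(k₂/k₁)/(k₂−k₁) gives C_{B,max}/C_{A0} = (k₁/k₂)^[k₂/(k₂−k₁)].
= (0.0497/0.0659)^(0.0659/(0.0659−0.0497)) = (0.7542)^(4.068) = 0.3174.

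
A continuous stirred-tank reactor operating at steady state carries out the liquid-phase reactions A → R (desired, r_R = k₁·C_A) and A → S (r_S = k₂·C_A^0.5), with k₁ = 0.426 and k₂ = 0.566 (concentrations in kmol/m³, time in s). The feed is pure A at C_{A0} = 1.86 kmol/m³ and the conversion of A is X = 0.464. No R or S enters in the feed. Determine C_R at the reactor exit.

Exit C_A = C_{A0}(1−X) = 1.86×0.536 = 0.9970 kmol/m³.
A CSTR operates uniformly at the exit composition, giving r_R = 0.4247 and r_S = 0.5651 (each k·C_A^n at C_A = 0.9970).
Fraction of consumed A going to R: r_R/(r_R+r_S) = 0.4291.
C_R = 0.4291·C_{A0}·X = 0.4291×1.86×0.464 = 0.370 kmol/m³.

0.370 kmol/m³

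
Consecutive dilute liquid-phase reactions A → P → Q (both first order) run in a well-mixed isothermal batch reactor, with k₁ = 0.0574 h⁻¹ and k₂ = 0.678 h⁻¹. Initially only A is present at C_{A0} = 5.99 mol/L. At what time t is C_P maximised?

The intermediate peaks when r₁ = r₂, i.e. k₁e^(−k₁t) = k₂e^(−k₂t), giving t_opt = ln(k₂/k₁)/(k₂−k₁).
= ln(0.678/0.0574)/(0.678−0.0574) = ln(11.81)/0.6206 = 2.469/0.6206 = 3.98 h.

3.98 h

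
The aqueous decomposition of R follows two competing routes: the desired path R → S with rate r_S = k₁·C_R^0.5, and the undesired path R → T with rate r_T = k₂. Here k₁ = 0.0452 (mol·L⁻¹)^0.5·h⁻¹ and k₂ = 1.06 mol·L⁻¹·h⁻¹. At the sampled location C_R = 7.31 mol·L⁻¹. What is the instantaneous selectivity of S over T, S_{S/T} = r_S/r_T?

S_{S/T} = r_S/r_T = (k₁·C_R^0.5)/(k₂) = (k₁/k₂)·C_R^0.5.
= (0.0452×7.310^0.5) / (1.06) = 0.1222/1.060 = 0.115.

0.115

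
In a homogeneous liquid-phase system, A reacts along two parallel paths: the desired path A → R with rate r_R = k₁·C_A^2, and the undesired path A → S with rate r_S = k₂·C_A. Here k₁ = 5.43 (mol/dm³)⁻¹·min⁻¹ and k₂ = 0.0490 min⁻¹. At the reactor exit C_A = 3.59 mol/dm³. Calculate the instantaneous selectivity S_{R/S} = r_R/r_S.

S_{R/S} = r_R/r_S = (k₁·C_A^2)/(k₂·C_A) = (k₁/k₂)·C_A.
= (5.43×3.590^2) / (0.0490×3.590) = 69.98/0.1759 = 398.

398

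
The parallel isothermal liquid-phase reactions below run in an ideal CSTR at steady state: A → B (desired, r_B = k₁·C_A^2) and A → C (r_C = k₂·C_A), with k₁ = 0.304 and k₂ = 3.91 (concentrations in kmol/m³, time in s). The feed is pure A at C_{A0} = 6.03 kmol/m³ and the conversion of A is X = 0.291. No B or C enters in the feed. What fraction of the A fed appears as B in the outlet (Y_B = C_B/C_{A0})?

0.0726

Exit C_A = C_{A0}(1−X) = 6.03×0.709 = 4.275 kmol/m³.
A CSTR operates uniformly at the exit composition, giving r_B = 5.556 and r_C = 16.72 (each k·C_A^n at C_A = 4.275).
Fraction of consumed A going to B: r_B/(r_B+r_C) = 0.2495.
C_B = 0.2495·C_{A0}·X = 0.2495×6.03×0.291 = 0.438 kmol/m³; Y_B = C_B/C_{A0} = 0.0726.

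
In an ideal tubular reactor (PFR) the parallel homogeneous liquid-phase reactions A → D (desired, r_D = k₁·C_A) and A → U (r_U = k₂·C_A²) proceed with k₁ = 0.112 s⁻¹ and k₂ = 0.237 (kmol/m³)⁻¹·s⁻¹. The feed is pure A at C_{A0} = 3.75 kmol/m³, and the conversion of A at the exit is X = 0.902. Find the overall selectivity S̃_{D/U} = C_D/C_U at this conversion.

0.291

C_A = C_{A0}(1−X) = 0.3675 kmol/m³.
Along a PFR/batch, dC_D/dC_A = −r_D/(r_D+r_U) = −k₁/(k₁+k₂·C_A).
Integrating from C_{A0} to C_A: C_D = (0.112/0.237)·ln[(0.112+0.237·3.75)/(0.112+0.237·0.367)] = 0.4726·ln(1.001/0.1991) = 0.7631 kmol/m³.
C_U = (C_{A0}−C_A)−C_D = 2.619 kmol/m³; S̃_{D/U} = 0.7631/2.619 = 0.291.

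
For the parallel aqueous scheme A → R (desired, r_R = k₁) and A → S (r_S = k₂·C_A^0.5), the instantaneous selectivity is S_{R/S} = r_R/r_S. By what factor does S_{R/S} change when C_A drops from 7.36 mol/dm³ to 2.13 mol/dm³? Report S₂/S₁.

1.86

S_{R/S} = (k₁/k₂)·C_A^-0.5, so S₂/S₁ = (C_{A,2}/C_{A,1})^-0.5.
= (2.13/7.36)^(-0.5) = (0.2894)^(-0.5) = 1.86.
Selectivity toward R rises as C_A falls — low-concentration operation is favoured.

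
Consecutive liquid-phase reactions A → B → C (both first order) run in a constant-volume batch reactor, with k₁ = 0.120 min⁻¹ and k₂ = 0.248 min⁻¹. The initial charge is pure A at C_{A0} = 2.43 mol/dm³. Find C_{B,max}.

For a first-order series the maximum intermediate yield is C_{B,max}/C_{A0} = (k₁/k₂)^[k₂/(k₂−k₁)].
= (0.120/0.248)^(0.248/(0.248−0.120)) = (0.4839)^(1.938) = 0.2450.
C_{B,max} = 0.2450×2.43 = 0.595 mol/dm³.

0.595 mol/dm³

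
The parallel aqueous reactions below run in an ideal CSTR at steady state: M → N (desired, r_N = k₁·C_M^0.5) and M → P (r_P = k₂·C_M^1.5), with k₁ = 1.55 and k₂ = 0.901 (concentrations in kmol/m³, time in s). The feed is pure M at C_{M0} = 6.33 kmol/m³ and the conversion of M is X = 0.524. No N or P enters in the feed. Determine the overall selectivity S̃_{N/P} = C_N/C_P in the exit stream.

Exit C_M = C_{M0}(1−X) = 6.33×0.476 = 3.013 kmol/m³.
Rates in a CSTR are evaluated at the outlet concentration: r_N = 1.55×3.013^0.5 = 2.691, r_P = 0.901×3.013^1.5 = 4.712.
Overall selectivity = C_N/C_P = r_Nτ/(r_Pτ) = r_N/r_P = 0.571.

0.571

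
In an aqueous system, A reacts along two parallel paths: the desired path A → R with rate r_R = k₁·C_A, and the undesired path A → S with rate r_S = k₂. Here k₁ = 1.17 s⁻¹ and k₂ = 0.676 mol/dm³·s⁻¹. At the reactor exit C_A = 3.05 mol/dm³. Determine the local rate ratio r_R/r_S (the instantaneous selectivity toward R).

S_{R/S} = r_R/r_S = (k₁·C_A)/(k₂) = (k₁/k₂)·C_A.
= (1.17×3.050) / (0.676) = 3.568/0.6760 = 5.28.
Since the desired path is higher order in A, keeping C_A high (PFR or concentrated feed) favours R.

5.28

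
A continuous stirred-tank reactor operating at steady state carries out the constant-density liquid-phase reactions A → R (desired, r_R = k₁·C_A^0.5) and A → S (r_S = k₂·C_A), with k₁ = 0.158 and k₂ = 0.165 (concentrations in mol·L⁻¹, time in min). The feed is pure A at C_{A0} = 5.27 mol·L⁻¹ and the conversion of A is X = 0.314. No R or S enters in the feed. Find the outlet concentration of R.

Exit C_A = C_{A0}(1−X) = 5.27×0.686 = 3.615 mol·L⁻¹.
Rates in a CSTR are evaluated at the outlet concentration: r_R = 0.158×3.615^0.5 = 0.3004, r_S = 0.165×3.615 = 0.5965.
Fraction of consumed A going to R: r_R/(r_R+r_S) = 0.3349.
C_R = 0.3349·C_{A0}·X = 0.3349×5.27×0.314 = 0.554 mol·L⁻¹.

0.554 mol·L⁻¹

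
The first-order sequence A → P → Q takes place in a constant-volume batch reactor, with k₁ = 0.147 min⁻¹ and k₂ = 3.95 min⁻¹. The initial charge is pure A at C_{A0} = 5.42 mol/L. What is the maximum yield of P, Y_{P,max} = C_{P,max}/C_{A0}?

At the optimum, C_{P,max}/C_{A0} = (k₁/k₂)^[k₂/(k₂−k₁)].
= (0.147/3.95)^(3.95/(3.95−0.147)) = (0.03722)^(1.039) = 0.03277.

0.0328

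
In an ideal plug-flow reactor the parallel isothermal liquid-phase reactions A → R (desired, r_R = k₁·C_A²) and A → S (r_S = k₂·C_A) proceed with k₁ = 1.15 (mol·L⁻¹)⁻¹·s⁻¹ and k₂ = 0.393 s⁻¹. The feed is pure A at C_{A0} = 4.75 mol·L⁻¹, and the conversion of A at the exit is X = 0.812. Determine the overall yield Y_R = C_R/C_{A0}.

C_A = C_{A0}(1−X) = 0.8930 mol·L⁻¹.
Along a PFR/batch, dC_S/dC_A = −r_S/(r_R+r_S) = −k₂/(k₂+k₁·C_A).
Integrating from C_{A0} to C_A: C_S = (0.393/1.15)·ln[(0.393+1.15·4.75)/(0.393+1.15·0.893)] = 0.3417·ln(5.855/1.420) = 0.4842 mol·L⁻¹.
Then C_R = (C_{A0}−C_A) − C_S = 3.857 − 0.4842 = 3.373 mol·L⁻¹.
Y_R = C_R/C_{A0} = 3.373/4.75 = 0.710.

0.710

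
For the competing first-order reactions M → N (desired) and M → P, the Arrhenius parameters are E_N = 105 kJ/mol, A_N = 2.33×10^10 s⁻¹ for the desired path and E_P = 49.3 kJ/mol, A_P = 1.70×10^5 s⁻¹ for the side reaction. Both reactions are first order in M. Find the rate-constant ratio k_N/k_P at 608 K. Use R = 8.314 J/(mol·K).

Since both paths have the same order in M, the concentration cancels and S_{N/P} = k_N/k_P = (A_N/A_P)·exp[(E_P−E_N)/(RT)].
(E_P−E_N)/(RT) = (49.3−105)×10³/(8.314×608) = -55700/5055 = -11.02.
k_N/k_P = (2.33×10^10/1.70×10^5)·exp(-11.02) = 1.371×10^5 × 1.639×10^-5 = 2.25.
Since E_N > E_P, raising the temperature improves selectivity toward N.

2.25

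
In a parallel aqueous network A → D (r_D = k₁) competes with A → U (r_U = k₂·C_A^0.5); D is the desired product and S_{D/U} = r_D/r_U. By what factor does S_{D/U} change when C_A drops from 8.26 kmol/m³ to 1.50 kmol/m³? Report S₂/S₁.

S_{D/U} = (k₁/k₂)·C_A^-0.5, so S₂/S₁ = (C_{A,2}/C_{A,1})^-0.5.
= (1.50/8.26)^(-0.5) = (0.1816)^(-0.5) = 2.35.
Selectivity toward D rises as C_A falls — low-concentration operation is favoured.

2.35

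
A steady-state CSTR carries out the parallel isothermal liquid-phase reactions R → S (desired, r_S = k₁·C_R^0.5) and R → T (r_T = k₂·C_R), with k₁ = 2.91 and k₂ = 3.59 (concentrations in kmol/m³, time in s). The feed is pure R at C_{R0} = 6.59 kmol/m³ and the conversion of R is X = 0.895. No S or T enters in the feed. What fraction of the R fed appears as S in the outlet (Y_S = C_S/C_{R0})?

Exit C_R = C_{R0}(1−X) = 6.59×0.105 = 0.6919 kmol/m³.
Rates in a CSTR are evaluated at the outlet concentration: r_S = 2.91×0.6919^0.5 = 2.421, r_T = 3.59×0.6919 = 2.484.
Fraction of consumed R going to S: r_S/(r_S+r_T) = 0.4935.
C_S = 0.4935·C_{R0}·X = 0.4935×6.59×0.895 = 2.91 kmol/m³; Y_S = C_S/C_{R0} = 0.442.

0.442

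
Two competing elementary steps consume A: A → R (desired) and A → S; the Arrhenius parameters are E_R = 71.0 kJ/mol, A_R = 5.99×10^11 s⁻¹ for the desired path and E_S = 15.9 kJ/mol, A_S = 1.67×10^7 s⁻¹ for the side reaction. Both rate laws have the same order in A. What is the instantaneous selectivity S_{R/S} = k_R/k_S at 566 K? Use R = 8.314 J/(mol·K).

k_R/k_S = (A_R/A_S)·exp[−(E_R−E_S)/(RT)] = (A_R/A_S)·exp[(E_S−E_R)/(RT)].
(E_S−E_R)/(RT) = (15.9−71.0)×10³/(8.314×566) = -55100/4706 = -11.71.
k_R/k_S = (5.99×10^11/1.67×10^7)·exp(-11.71) = 35868 × 8.218×10^-6 = 0.295.

0.295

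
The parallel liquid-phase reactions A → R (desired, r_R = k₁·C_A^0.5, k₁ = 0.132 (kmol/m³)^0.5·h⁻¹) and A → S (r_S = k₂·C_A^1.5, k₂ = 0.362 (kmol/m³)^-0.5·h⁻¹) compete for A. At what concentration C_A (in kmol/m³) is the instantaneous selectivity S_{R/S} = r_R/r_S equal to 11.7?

0.0312 kmol/m³

S_{R/S} = (k₁/k₂)·C_A⁻¹ ⇒ C_A = (S·k₂/k₁)^(-1).
= (11.7×0.362/0.132)^(-1) = (32.09)^(-1) = 0.0312 kmol/m³.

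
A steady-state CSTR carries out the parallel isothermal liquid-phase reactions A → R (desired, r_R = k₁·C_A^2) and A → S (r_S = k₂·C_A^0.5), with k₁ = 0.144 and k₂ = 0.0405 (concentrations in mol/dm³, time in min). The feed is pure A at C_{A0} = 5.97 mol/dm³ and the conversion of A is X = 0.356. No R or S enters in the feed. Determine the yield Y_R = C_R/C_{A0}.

0.343

Exit C_A = C_{A0}(1−X) = 5.97×0.644 = 3.845 mol/dm³.
In a CSTR the entire volume is at exit conditions, so r_R = 0.144×3.845^2 = 2.129 and r_S = 0.0405×3.845^0.5 = 0.07941.
Fraction of consumed A going to R: r_R/(r_R+r_S) = 0.9640.
C_R = 0.9640·C_{A0}·X = 0.9640×5.97×0.356 = 2.05 mol/dm³; Y_R = C_R/C_{A0} = 0.343.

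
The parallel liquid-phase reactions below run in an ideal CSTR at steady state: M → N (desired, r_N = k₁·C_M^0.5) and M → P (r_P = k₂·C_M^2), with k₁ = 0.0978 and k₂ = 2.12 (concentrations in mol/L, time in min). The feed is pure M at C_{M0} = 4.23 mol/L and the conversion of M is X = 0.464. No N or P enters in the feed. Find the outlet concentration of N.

0.0262 mol/L

Exit C_M = C_{M0}(1−X) = 4.23×0.536 = 2.267 mol/L.
Rates in a CSTR are evaluated at the outlet concentration: r_N = 0.0978×2.267^0.5 = 0.1473, r_P = 2.12×2.267^2 = 10.90.
Fraction of consumed M going to N: r_N/(r_N+r_P) = 0.01333.
C_N = 0.01333·C_{M0}·X = 0.01333×4.23×0.464 = 0.0262 mol/L.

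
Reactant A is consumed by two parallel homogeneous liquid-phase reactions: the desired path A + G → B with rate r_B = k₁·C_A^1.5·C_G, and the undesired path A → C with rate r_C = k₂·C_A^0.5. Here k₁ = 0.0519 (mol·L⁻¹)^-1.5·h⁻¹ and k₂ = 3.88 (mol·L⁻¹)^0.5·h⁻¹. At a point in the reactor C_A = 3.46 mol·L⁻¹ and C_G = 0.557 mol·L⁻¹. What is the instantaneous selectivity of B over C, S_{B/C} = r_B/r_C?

S_{B/C} = r_B/r_C = (k₁·C_A^1.5·C_G)/(k₂·C_A^0.5) = (k₁/k₂)·C_A·C_G.
= (0.0519×3.460^1.5×0.5570) / (3.88×3.460^0.5) = 0.1861/7.217 = 0.0258.

0.0258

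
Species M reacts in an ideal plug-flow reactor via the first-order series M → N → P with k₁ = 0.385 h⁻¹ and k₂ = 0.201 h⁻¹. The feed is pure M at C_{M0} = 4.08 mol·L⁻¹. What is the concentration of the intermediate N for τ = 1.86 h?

1.70 mol·L⁻¹

Solving the coupled first-order balances gives C_N(τ) = [k₁/(k₂−k₁)]·C_{M0}·(e^(−k₁τ) − e^(−k₂τ)).
e^(−k₁τ) = e^(−0.385×1.86) = e^(−0.7161) = 0.4887; e^(−k₂τ) = e^(−0.3739) = 0.6881.
C_N = 0.385×4.08/(0.201−0.385) × (0.4887−0.6881) = (-8.537)×(-0.1994) = 1.702 mol·L⁻¹.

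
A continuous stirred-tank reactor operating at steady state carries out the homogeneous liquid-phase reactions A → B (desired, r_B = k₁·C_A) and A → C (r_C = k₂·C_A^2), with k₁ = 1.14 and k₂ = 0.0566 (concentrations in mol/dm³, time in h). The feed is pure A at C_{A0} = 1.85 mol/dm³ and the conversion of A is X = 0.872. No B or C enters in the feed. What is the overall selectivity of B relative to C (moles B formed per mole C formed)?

Exit C_A = C_{A0}(1−X) = 1.85×0.128 = 0.2368 mol/dm³.
In a CSTR the entire volume is at exit conditions, so r_B = 1.14×0.2368 = 0.2700 and r_C = 0.0566×0.2368^2 = 0.003174.
Overall selectivity = C_B/C_C = r_Bτ/(r_Cτ) = r_B/r_C = 85.1.

85.1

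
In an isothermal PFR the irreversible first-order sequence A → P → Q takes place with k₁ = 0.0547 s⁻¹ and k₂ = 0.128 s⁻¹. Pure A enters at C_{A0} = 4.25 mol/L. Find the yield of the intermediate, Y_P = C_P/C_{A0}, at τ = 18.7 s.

0.200

Solving the coupled first-order balances gives C_P(τ) = [k₁/(k₂−k₁)]·C_{A0}·(e^(−k₁τ) − e^(−k₂τ)).
e^(−k₁τ) = e^(−0.0547×18.7) = e^(−1.023) = 0.3596; e^(−k₂τ) = e^(−2.394) = 0.09130.
C_P = 0.0547×4.25/(0.128−0.0547) × (0.3596−0.09130) = 3.172×0.2683 = 0.8508 mol/L.
Y_P = C_P/C_{A0} = 0.8508/4.25 = 0.200.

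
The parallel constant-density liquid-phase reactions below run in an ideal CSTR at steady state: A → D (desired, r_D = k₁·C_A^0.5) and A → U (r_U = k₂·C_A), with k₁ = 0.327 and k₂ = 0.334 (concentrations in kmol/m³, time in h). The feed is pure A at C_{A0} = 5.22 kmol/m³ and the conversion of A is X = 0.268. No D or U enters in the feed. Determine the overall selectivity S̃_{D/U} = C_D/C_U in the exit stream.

0.501

Exit C_A = C_{A0}(1−X) = 5.22×0.732 = 3.821 kmol/m³.
A CSTR operates uniformly at the exit composition, giving r_D = 0.6392 and r_U = 1.276 (each k·C_A^n at C_A = 3.821).
Overall selectivity = C_D/C_U = r_Dτ/(r_Uτ) = r_D/r_U = 0.501.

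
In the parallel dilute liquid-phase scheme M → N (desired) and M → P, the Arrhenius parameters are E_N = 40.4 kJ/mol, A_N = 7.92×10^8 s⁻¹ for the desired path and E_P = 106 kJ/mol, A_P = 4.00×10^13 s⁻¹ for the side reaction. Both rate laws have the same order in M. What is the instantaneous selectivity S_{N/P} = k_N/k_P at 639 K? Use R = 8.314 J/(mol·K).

4.56

With equal orders, S_{N/P} = k_N/k_P = (A_N/A_P)·exp[(E_P−E_N)/(RT)].
(E_P−E_N)/(RT) = (106−40.4)×10³/(8.314×639) = 65600/5313 = 12.35.
k_N/k_P = (7.92×10^8/4.00×10^13)·exp(12.35) = 1.980×10^-5 × 2.305×10^5 = 4.56.
Since E_N < E_P, lowering the temperature improves selectivity toward N.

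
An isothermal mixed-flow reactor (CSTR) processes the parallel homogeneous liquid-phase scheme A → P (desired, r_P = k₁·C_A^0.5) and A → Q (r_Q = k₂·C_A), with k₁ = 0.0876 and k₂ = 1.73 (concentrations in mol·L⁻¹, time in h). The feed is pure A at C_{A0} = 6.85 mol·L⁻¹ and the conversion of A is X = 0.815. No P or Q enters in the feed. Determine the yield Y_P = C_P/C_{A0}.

Exit C_A = C_{A0}(1−X) = 6.85×0.185 = 1.267 mol·L⁻¹.
In a CSTR the entire volume is at exit conditions, so r_P = 0.0876×1.267^0.5 = 0.09861 and r_Q = 1.73×1.267 = 2.192.
Fraction of consumed A going to P: r_P/(r_P+r_Q) = 0.04304.
C_P = 0.04304·C_{A0}·X = 0.04304×6.85×0.815 = 0.240 mol·L⁻¹; Y_P = C_P/C_{A0} = 0.0351.

0.0351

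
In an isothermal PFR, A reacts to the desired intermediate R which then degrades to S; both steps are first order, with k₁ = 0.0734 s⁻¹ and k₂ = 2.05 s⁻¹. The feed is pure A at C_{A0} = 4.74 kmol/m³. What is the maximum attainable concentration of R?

0.150 kmol/m³

For a first-order series the maximum intermediate yield is C_{R,max}/C_{A0} = (k₁/k₂)^[k₂/(k₂−k₁)].
= (0.0734/2.05)^(2.05/(2.05−0.0734)) = (0.03580)^(1.037) = 0.03164.
C_{R,max} = 0.03164×4.74 = 0.150 kmol/m³.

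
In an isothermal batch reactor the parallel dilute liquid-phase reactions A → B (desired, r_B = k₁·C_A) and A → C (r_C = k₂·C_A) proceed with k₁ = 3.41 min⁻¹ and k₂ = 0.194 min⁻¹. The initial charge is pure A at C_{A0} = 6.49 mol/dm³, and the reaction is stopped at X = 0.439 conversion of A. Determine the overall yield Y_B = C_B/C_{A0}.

C_A = C_{A0}(1−X) = 3.641 mol/dm³.
Both paths are first order in A, so the instantaneous fraction to B is constant: dC_B/d(−C_A) = k₁/(k₁+k₂) = 0.9462.
C_B = 0.9462·(C_{A0}−C_A) = 0.9462×2.849 = 2.70 mol/dm³.
Y_B = C_B/C_{A0} = 2.696/6.49 = 0.415.

0.415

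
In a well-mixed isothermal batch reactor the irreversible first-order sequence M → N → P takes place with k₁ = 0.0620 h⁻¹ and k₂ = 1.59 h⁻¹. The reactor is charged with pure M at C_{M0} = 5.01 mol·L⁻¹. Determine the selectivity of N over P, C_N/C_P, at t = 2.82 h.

0.265

Solving the coupled first-order balances gives C_N(t) = [k₁/(k₂−k₁)]·C_{M0}·(e^(−k₁t) − e^(−k₂t)).
e^(−k₁t) = e^(−0.0620×2.82) = e^(−0.1748) = 0.8396; e^(−k₂t) = e^(−4.484) = 0.01129.
C_N = 0.0620×5.01/(1.59−0.0620) × (0.8396−0.01129) = 0.2033×0.8283 = 0.1684 mol·L⁻¹.
C_M = C_{M0}e^(−k₁t) = 4.206 mol·L⁻¹, so C_P = C_{M0}−C_M−C_N = 0.6353 mol·L⁻¹; C_N/C_P = 0.265.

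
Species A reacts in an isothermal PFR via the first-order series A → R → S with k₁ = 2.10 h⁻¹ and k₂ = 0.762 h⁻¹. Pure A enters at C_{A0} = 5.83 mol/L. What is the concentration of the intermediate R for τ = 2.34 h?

For first-order series with pure A initially, C_R(τ) = k₁C_{A0}/(k₂−k₁)·(e^(−k₁τ) − e^(−k₂τ)).
e^(−k₁τ) = e^(−2.10×2.34) = e^(−4.914) = 0.007343; e^(−k₂τ) = e^(−1.783) = 0.1681.
C_R = 2.10×5.83/(0.762−2.10) × (0.007343−0.1681) = (-9.150)×(-0.1608) = 1.471 mol/L.

1.47 mol/L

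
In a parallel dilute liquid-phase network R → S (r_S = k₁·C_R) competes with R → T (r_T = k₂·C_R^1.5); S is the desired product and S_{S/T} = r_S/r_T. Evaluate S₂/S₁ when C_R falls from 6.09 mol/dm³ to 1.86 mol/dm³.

1.81

S_{S/T} = (k₁/k₂)·C_R^-0.5, so S₂/S₁ = (C_{R,2}/C_{R,1})^-0.5.
= (1.86/6.09)^(-0.5) = (0.3054)^(-0.5) = 1.81.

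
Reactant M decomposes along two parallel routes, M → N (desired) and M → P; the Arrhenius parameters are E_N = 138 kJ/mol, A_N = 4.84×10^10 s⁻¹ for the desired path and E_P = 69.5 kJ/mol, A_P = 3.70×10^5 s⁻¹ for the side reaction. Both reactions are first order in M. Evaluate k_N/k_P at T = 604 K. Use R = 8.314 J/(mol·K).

0.156

With equal orders, S_{N/P} = k_N/k_P = (A_N/A_P)·exp[(E_P−E_N)/(RT)].
(E_P−E_N)/(RT) = (69.5−138)×10³/(8.314×604) = -68500/5022 = -13.64.
k_N/k_P = (4.84×10^10/3.70×10^5)·exp(-13.64) = 1.308×10^5 × 1.191×10^-6 = 0.156.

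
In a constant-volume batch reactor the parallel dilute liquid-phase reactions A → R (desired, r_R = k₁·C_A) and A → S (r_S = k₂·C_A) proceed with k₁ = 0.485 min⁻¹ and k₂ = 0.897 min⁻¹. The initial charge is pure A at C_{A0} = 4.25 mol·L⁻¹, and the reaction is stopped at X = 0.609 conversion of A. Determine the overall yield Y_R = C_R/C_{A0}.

C_A = C_{A0}(1−X) = 1.662 mol·L⁻¹.
Both paths are first order in A, so the instantaneous fraction to R is constant: dC_R/d(−C_A) = k₁/(k₁+k₂) = 0.3509.
C_R = 0.3509·(C_{A0}−C_A) = 0.3509×2.588 = 0.908 mol·L⁻¹.
Y_R = C_R/C_{A0} = 0.9083/4.25 = 0.214.

0.214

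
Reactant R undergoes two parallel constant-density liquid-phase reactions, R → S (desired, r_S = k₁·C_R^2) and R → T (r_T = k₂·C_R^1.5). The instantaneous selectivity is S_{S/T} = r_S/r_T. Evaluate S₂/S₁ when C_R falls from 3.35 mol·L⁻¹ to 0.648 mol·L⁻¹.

0.440

S_{S/T} = (k₁/k₂)·C_R^0.5, so S₂/S₁ = (C_{R,2}/C_{R,1})^0.5.
= (0.648/3.35)^0.5 = (0.1934)^0.5 = 0.440.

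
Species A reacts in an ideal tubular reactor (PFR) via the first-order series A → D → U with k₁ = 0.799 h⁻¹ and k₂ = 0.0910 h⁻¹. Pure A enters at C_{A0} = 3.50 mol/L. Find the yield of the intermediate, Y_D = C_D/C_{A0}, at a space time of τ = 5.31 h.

For first-order series with pure A initially, C_D(τ) = k₁C_{A0}/(k₂−k₁)·(e^(−k₁τ) − e^(−k₂τ)).
e^(−k₁τ) = e^(−0.799×5.31) = e^(−4.243) = 0.01437; e^(−k₂τ) = e^(−0.4832) = 0.6168.
C_D = 0.799×3.50/(0.0910−0.799) × (0.01437−0.6168) = (-3.950)×(-0.6024) = 2.380 mol/L.
Y_D = C_D/C_{A0} = 2.380/3.50 = 0.680.

0.680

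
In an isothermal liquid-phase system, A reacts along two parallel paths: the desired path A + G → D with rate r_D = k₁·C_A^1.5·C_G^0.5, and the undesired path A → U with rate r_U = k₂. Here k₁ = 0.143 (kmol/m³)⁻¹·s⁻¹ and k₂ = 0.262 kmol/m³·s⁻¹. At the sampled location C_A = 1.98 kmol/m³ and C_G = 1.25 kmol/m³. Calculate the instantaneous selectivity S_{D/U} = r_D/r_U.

1.70

S_{D/U} = r_D/r_U = (k₁·C_A^1.5·C_G^0.5)/(k₂) = (k₁/k₂)·C_A^1.5·C_G^0.5.
= (0.143×1.980^1.5×1.250^0.5) / (0.262) = 0.4454/0.2620 = 1.70.
Since the desired path is higher order in A, keeping C_A high (PFR or concentrated feed) favours D.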